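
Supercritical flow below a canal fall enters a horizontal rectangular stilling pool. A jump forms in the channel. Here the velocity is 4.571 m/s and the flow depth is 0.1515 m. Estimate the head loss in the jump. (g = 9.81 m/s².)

Fr₁ = V₁/√(g·y₁) = 4.571/√(9.81×0.1515) = 3.749.
From the momentum equation for a rectangular channel, y₂/y₁ = ½[√(1 + 8Fr₁²) − 1] = ½[√113.47 − 1] = 4.826.
y₂ = 4.826 × 0.1515 = 0.7312 m.
Head loss: ΔE = (y₂ − y₁)³/(4y₁y₂) = (0.7312 − 0.1515)³/(4×0.1515×0.7312) = 0.1948/0.4431 = 0.4396 m.

ΔE = 0.4396 m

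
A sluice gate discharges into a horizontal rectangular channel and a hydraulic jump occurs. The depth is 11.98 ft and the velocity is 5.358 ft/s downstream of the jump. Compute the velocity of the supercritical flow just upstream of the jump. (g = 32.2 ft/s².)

V₁ = 40.73 ft/s

Fr₂ = V₂/√(g·y₂) = 5.358/√(32.2×11.98) = 0.2728.
Since the conjugate-depth ratio holds either way, y₁/y₂ = ½[√(1 + 8Fr₂²) − 1] = ½[√1.5954 − 1] = 0.1315.
y₁ = 0.1315 × 11.98 = 1.576 ft.
V₁ = q/y₁ = 64.19/1.576 = 40.73 ft/s.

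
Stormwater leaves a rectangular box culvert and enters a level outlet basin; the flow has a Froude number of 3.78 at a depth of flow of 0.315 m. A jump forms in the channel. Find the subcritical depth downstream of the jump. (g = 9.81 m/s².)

y₂ = 1.53 m

Fr₁ = 3.78 (given).
Bélanger equation: y₂/y₁ = ½[√(1 + 8Fr₁²) − 1] = ½[√115.3 − 1] = 4.87.
y₂ = 4.87 × 0.315 = 1.53 m.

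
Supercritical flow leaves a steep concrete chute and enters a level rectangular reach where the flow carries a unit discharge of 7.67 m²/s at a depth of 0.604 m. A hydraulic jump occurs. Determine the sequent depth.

y₂ = 4.16 m

V₁ = q/y₁ = 7.67/0.604 = 12.7 m/s. Fr₁ = V₁/√(g·y₁) = 12.7/√(9.81×0.604) = 5.22.
From the momentum equation for a rectangular channel, y₂/y₁ = ½[√(1 + 8Fr₁²) − 1] = ½[√218.7 − 1] = 6.89.
y₂ = 6.89 × 0.604 = 4.16 m.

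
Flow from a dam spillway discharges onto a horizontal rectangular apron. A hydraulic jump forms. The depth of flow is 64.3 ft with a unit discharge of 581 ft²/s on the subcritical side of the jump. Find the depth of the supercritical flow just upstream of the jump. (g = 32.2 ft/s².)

V₂ = q/y₂ = 581/64.3 = 9.04 ft/s; Fr₂ = V₂/√(g·y₂) = 0.199.
From the momentum equation (using Fr₂), y₁/y₂ = ½[√(1 + 8Fr₂²) − 1] = ½[√1.315 − 1] = 0.0735.
y₁ = 0.0735 × 64.3 = 4.72 ft.

y₁ = 4.72 ft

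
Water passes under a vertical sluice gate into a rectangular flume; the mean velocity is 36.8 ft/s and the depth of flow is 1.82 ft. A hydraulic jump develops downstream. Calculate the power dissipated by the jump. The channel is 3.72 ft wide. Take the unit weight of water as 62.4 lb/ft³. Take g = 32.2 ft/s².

Fr₁ = V₁/√(g·y₁) = 36.8/√(32.2×1.82) = 4.81.
Sequent-depth ratio: y₂/y₁ = ½[√(1 + 8Fr₁²) − 1] = ½[√185.9 − 1] = 6.32.
y₂ = 6.32 × 1.82 = 11.5 ft.
q = V₁·y₁ = 36.8 × 1.82 = 67.0 ft²/s. V₂ = q/y₂ = 67.0/11.5 = 5.83 ft/s. E₁ = y₁ + V₁²/2g = 22.8 ft; E₂ = y₂ + V₂²/2g = 12.0 ft. ΔE = E₁ − E₂ = 10.8 ft.
Q = q·b = 67.0 × 3.72 = 249 cfs. P = γ·Q·ΔE/550 = 62.4 × 249 × 10.8 / 550 = 306 hp.

P = 306 hp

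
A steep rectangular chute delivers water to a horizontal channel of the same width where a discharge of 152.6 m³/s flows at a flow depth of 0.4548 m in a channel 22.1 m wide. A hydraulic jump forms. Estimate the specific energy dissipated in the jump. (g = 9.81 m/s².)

ΔE = 7.677 m

q = Q/b = 152.6/22.1 = 6.905 m²/s; V₁ = q/y₁ = 15.18 m/s. Fr₁ = V₁/√(g·y₁) = 7.188.
From the momentum equation for a rectangular channel, y₂/y₁ = ½[√(1 + 8Fr₁²) − 1] = ½[√414.32 − 1] = 9.677.
y₂ = 9.677 × 0.4548 = 4.401 m.
V₂ = q/y₂ = 6.905/4.401 = 1.569 m/s. E₁ = y₁ + V₁²/2g = 12.20 m; E₂ = y₂ + V₂²/2g = 4.527 m. ΔE = E₁ − E₂ = 7.677 m.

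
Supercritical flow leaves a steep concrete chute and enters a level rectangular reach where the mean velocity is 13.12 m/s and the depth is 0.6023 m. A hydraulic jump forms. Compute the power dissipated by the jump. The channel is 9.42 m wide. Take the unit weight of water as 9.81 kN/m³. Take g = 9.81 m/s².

P = 3577 kW

Fr₁ = V₁/√(g·y₁) = 13.12/√(9.81×0.6023) = 5.398.
Sequent-depth ratio: y₂/y₁ = ½[√(1 + 8Fr₁²) − 1] = ½[√234.06 − 1] = 7.150.
y₂ = 7.150 × 0.6023 = 4.306 m.
q = V₁·y₁ = 13.12 × 0.6023 = 7.902 m²/s. V₂ = q/y₂ = 7.902/4.306 = 1.835 m/s. E₁ = y₁ + V₁²/2g = 9.376 m; E₂ = y₂ + V₂²/2g = 4.478 m. ΔE = E₁ − E₂ = 4.898 m.
Q = q·b = 7.902 × 9.42 = 74.44 m³/s. P = γ·Q·ΔE = 9.81 × 74.44 × 4.898 = 3577 kW.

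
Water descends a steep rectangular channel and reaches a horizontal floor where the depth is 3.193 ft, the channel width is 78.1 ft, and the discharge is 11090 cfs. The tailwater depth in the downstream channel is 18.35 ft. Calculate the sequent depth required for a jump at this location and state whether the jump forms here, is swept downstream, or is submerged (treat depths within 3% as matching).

y₂ = 18.27 ft; the jump forms here

q = Q/b = 11090/78.1 = 142.0 ft²/s; V₁ = q/y₁ = 44.47 ft/s. Fr₁ = V₁/√(g·y₁) = 4.386.
By Bélanger, y₂/y₁ = ½[√(1 + 8Fr₁²) − 1] = ½[√154.89 − 1] = 5.723.
y₂ = 5.723 × 3.193 = 18.27 ft.
Tailwater y_tw = 18.35 ft: y_tw ≈ y₂, so the jump forms here.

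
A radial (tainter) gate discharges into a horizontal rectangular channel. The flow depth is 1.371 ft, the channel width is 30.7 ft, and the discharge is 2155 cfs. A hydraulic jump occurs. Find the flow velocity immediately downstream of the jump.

V₂ = 4.919 ft/s

q = Q/b = 2155/30.7 = 70.20 ft²/s; V₁ = q/y₁ = 51.20 ft/s. Fr₁ = V₁/√(g·y₁) = 7.706.
Conjugate-depth relation: y₂/y₁ = ½[√(1 + 8Fr₁²) − 1] = ½[√476.05 − 1] = 10.41.
y₂ = 10.41 × 1.371 = 14.27 ft.
V₂ = q/y₂ = 70.20/14.27 = 4.919 ft/s.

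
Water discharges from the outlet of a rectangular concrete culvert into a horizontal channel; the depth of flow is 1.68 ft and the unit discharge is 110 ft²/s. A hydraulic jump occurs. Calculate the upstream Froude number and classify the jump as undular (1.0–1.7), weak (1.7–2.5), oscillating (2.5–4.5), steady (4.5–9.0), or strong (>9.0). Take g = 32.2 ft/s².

V₁ = q/y₁ = 110/1.68 = 65.5 ft/s. Fr₁ = V₁/√(g·y₁) = 65.5/√(32.2×1.68) = 8.90.
Fr₁ = 8.90 lies in the steady range.

Fr₁ = 8.90; steady jump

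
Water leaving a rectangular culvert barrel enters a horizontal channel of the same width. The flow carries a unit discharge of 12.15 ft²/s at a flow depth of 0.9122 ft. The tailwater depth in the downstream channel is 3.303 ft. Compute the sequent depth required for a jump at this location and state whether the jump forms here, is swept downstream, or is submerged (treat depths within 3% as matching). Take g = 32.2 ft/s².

y₂ = 2.747 ft; the jump is submerged

V₁ = q/y₁ = 12.15/0.9122 = 13.32 ft/s. Fr₁ = V₁/√(g·y₁) = 13.32/√(32.2×0.9122) = 2.458.
Conjugate-depth relation: y₂/y₁ = ½[√(1 + 8Fr₁²) − 1] = ½[√49.319 − 1] = 3.011.
y₂ = 3.011 × 0.9122 = 2.747 ft.
Tailwater y_tw = 3.303 ft: y_tw > y₂, so the jump is submerged.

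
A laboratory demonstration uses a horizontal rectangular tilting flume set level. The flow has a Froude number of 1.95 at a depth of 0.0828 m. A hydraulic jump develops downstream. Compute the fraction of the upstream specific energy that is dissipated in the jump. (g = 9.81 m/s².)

Fr₁ = 1.95 (given).
By Bélanger, y₂/y₁ = ½[√(1 + 8Fr₁²) − 1] = ½[√31.42 − 1] = 2.30.
y₂ = 2.30 × 0.0828 = 0.191 m.
E₁ = y₁(1 + Fr₁²/2) = 0.0828×(1 + 1.95²/2) = 0.240 m. ΔE = (y₂ − y₁)³/(4y₁y₂) = 0.0199 m. ΔE/E₁ = 0.0199/0.240 = 0.0827.

ΔE/E₁ = 0.0827 (8.27%)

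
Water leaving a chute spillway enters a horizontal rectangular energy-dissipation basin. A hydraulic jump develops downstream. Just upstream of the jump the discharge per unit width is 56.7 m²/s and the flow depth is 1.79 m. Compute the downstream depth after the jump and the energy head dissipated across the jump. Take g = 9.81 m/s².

y₂ = 18.3 m; ΔE = 34.2 m

V₁ = q/y₁ = 56.7/1.79 = 31.7 m/s. Fr₁ = V₁/√(g·y₁) = 31.7/√(9.81×1.79) = 7.56.
Sequent-depth ratio: y₂/y₁ = ½[√(1 + 8Fr₁²) − 1] = ½[√458.1 − 1] = 10.2.
y₂ = 10.2 × 1.79 = 18.3 m.
V₂ = q/y₂ = 56.7/18.3 = 3.10 m/s. E₁ = y₁ + V₁²/2g = 52.9 m; E₂ = y₂ + V₂²/2g = 18.8 m. ΔE = E₁ − E₂ = 34.2 m.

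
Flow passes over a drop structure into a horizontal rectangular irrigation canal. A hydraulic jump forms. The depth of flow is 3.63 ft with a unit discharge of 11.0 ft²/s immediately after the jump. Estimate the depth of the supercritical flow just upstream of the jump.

V₂ = q/y₂ = 11.0/3.63 = 3.03 ft/s; Fr₂ = V₂/√(g·y₂) = 0.280.
The Bélanger relation is symmetric: y₁/y₂ = ½[√(1 + 8Fr₂²) − 1] = ½[√1.628 − 1] = 0.138.
y₁ = 0.138 × 3.63 = 0.501 ft.

y₁ = 0.501 ft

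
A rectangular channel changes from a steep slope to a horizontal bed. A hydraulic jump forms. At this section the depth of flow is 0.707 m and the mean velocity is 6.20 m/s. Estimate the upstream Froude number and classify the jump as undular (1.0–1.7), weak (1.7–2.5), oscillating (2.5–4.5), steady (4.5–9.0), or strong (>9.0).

Fr₁ = V₁/√(g·y₁) = 6.20/√(9.81×0.707) = 2.35.
Fr₁ = 2.35 lies in the weak range.

Fr₁ = 2.35; weak jump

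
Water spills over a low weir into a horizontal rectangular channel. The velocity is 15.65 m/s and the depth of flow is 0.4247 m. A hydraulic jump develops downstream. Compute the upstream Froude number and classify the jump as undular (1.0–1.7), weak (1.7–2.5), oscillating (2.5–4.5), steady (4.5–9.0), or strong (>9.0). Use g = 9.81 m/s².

Fr₁ = V₁/√(g·y₁) = 15.65/√(9.81×0.4247) = 7.667.
Fr₁ = 7.667 lies in the steady range.

Fr₁ = 7.667; steady jump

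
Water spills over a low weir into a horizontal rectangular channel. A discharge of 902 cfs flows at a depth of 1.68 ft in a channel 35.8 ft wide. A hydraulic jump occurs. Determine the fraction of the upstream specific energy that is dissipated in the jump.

ΔE/E₁ = 0.0972 (9.72%)

q = Q/b = 902/35.8 = 25.2 ft²/s; V₁ = q/y₁ = 15.0 ft/s. Fr₁ = V₁/√(g·y₁) = 2.04.
Sequent-depth ratio: y₂/y₁ = ½[√(1 + 8Fr₁²) − 1] = ½[√34.26 − 1] = 2.43.
y₂ = 2.43 × 1.68 = 4.08 ft.
E₁ = y₁ + V₁²/2g = 5.17 ft. ΔE = (y₂ − y₁)³/(4y₁y₂) = 0.503 ft. ΔE/E₁ = 0.503/5.17 = 0.0972.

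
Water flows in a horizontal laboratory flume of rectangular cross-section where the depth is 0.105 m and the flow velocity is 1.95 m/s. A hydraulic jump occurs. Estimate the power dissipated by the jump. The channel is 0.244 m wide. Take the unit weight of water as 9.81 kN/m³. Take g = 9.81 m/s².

P = 0.0114 kW

Fr₁ = V₁/√(g·y₁) = 1.95/√(9.81×0.105) = 1.92.
Sequent-depth ratio: y₂/y₁ = ½[√(1 + 8Fr₁²) − 1] = ½[√30.53 − 1] = 2.26.
y₂ = 2.26 × 0.105 = 0.238 m.
q = V₁·y₁ = 1.95 × 0.105 = 0.205 m²/s. V₂ = q/y₂ = 0.205/0.238 = 0.862 m/s. E₁ = y₁ + V₁²/2g = 0.299 m; E₂ = y₂ + V₂²/2g = 0.275 m. ΔE = E₁ − E₂ = 0.0234 m.
Q = q·b = 0.205 × 0.244 = 0.0500 m³/s. P = γ·Q·ΔE = 9.81 × 0.0500 × 0.0234 = 0.0114 kW.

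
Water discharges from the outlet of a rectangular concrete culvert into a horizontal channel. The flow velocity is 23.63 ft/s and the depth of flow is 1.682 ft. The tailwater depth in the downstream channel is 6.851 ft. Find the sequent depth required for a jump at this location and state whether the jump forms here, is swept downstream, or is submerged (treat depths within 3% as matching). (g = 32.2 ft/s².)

y₂ = 6.843 ft; the jump forms here

Fr₁ = V₁/√(g·y₁) = 23.63/√(32.2×1.682) = 3.211.
By Bélanger, y₂/y₁ = ½[√(1 + 8Fr₁²) − 1] = ½[√83.478 − 1] = 4.068.
y₂ = 4.068 × 1.682 = 6.843 ft.
Tailwater y_tw = 6.851 ft: y_tw ≈ y₂, so the jump forms here.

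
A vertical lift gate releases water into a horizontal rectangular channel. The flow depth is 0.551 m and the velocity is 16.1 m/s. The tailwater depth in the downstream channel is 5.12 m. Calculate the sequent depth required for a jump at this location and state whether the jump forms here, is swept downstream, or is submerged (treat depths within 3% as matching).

Fr₁ = V₁/√(g·y₁) = 16.1/√(9.81×0.551) = 6.92.
From the momentum equation for a rectangular channel, y₂/y₁ = ½[√(1 + 8Fr₁²) − 1] = ½[√384.6 − 1] = 9.31.
y₂ = 9.31 × 0.551 = 5.13 m.
Tailwater y_tw = 5.12 m: y_tw ≈ y₂, so the jump forms here.

y₂ = 5.13 m; the jump forms here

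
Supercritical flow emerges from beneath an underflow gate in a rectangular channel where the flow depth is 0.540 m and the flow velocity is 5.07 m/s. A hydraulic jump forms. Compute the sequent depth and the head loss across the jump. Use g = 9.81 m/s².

y₂ = 1.43 m; ΔE = 0.231 m

Fr₁ = V₁/√(g·y₁) = 5.07/√(9.81×0.540) = 2.20.
By Bélanger, y₂/y₁ = ½[√(1 + 8Fr₁²) − 1] = ½[√39.82 − 1] = 2.66.
y₂ = 2.66 × 0.540 = 1.43 m.
Head loss: ΔE = (y₂ − y₁)³/(4y₁y₂) = (1.43 − 0.540)³/(4×0.540×1.43) = 0.714/3.10 = 0.231 m.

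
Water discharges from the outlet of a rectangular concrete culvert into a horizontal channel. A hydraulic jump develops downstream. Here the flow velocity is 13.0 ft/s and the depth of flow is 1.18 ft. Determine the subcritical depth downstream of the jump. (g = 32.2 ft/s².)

y₂ = 2.98 ft

Fr₁ = V₁/√(g·y₁) = 13.0/√(32.2×1.18) = 2.11.
Bélanger equation: y₂/y₁ = ½[√(1 + 8Fr₁²) − 1] = ½[√36.58 − 1] = 2.52.
y₂ = 2.52 × 1.18 = 2.98 ft.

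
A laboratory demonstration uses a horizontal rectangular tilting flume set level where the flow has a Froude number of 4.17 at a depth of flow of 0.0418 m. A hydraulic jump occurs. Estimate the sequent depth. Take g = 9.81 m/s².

y₂ = 0.226 m

Fr₁ = 4.17 (given).
Bélanger equation: y₂/y₁ = ½[√(1 + 8Fr₁²) − 1] = ½[√140.1 − 1] = 5.42.
y₂ = 5.42 × 0.0418 = 0.226 m.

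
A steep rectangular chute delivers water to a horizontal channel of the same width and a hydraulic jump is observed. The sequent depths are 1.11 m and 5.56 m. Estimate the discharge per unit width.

q = 14.2 m²/s

For a rectangular channel the momentum equation gives q² = ½·g·y₁·y₂·(y₁ + y₂) = ½×9.81×1.11×5.56×6.67 = 202.
q = √202 = 14.2 m²/s.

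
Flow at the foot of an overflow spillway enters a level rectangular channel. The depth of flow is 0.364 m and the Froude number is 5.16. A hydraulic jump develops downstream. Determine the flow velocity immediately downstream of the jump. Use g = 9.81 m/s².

Fr₁ = 5.16 (given).
Bélanger equation: y₂/y₁ = ½[√(1 + 8Fr₁²) − 1] = ½[√214.0 − 1] = 6.81.
y₂ = 6.81 × 0.364 = 2.48 m.
V₁ = Fr₁·√(g·y₁) = 5.16×√(9.81×0.364) = 9.75 m/s; q = V₁·y₁ = 3.55 m²/s.
V₂ = q/y₂ = 3.55/2.48 = 1.43 m/s.

V₂ = 1.43 m/s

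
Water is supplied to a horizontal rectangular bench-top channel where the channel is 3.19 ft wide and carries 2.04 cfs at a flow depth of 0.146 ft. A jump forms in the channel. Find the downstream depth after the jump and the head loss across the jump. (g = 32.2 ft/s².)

y₂ = 0.350 ft; ΔE = 0.0418 ft

q = Q/b = 2.04/3.19 = 0.639 ft²/s; V₁ = q/y₁ = 4.38 ft/s. Fr₁ = V₁/√(g·y₁) = 2.02.
By Bélanger, y₂/y₁ = ½[√(1 + 8Fr₁²) − 1] = ½[√33.65 − 1] = 2.40.
y₂ = 2.40 × 0.146 = 0.350 ft.
V₂ = q/y₂ = 0.639/0.350 = 1.82 ft/s. E₁ = y₁ + V₁²/2g = 0.444 ft; E₂ = y₂ + V₂²/2g = 0.402 ft. ΔE = E₁ − E₂ = 0.0418 ft.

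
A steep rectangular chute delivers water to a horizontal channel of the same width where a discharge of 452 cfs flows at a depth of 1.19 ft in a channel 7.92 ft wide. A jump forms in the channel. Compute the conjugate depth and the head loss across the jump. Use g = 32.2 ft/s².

q = Q/b = 452/7.92 = 57.1 ft²/s; V₁ = q/y₁ = 48.0 ft/s. Fr₁ = V₁/√(g·y₁) = 7.75.
Sequent-depth ratio: y₂/y₁ = ½[√(1 + 8Fr₁²) − 1] = ½[√481.2 − 1] = 10.5.
y₂ = 10.5 × 1.19 = 12.5 ft.
V₂ = q/y₂ = 57.1/12.5 = 4.58 ft/s. E₁ = y₁ + V₁²/2g = 36.9 ft; E₂ = y₂ + V₂²/2g = 12.8 ft. ΔE = E₁ − E₂ = 24.1 ft.

y₂ = 12.5 ft; ΔE = 24.1 ft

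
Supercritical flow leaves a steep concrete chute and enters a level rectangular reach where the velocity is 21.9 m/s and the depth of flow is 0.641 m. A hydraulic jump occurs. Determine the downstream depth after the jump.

y₂ = 7.60 m

Fr₁ = V₁/√(g·y₁) = 21.9/√(9.81×0.641) = 8.73.
Bélanger equation: y₂/y₁ = ½[√(1 + 8Fr₁²) − 1] = ½[√611.2 − 1] = 11.9.
y₂ = 11.9 × 0.641 = 7.60 m.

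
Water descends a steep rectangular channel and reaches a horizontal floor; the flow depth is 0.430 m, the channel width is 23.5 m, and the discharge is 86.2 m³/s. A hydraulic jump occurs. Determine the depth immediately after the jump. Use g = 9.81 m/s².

q = Q/b = 86.2/23.5 = 3.67 m²/s; V₁ = q/y₁ = 8.53 m/s. Fr₁ = V₁/√(g·y₁) = 4.15.
Conjugate-depth relation: y₂/y₁ = ½[√(1 + 8Fr₁²) − 1] = ½[√139.0 − 1] = 5.40.
y₂ = 5.40 × 0.430 = 2.32 m.

y₂ = 2.32 m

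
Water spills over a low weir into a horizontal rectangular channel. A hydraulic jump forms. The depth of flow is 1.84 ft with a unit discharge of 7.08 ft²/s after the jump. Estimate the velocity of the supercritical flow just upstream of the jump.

V₂ = q/y₂ = 7.08/1.84 = 3.85 ft/s; Fr₂ = V₂/√(g·y₂) = 0.500.
Since the conjugate-depth ratio holds either way, y₁/y₂ = ½[√(1 + 8Fr₂²) − 1] = ½[√2.999 − 1] = 0.366.
y₁ = 0.366 × 1.84 = 0.673 ft.
V₁ = q/y₁ = 7.08/0.673 = 10.5 ft/s.

V₁ = 10.5 ft/s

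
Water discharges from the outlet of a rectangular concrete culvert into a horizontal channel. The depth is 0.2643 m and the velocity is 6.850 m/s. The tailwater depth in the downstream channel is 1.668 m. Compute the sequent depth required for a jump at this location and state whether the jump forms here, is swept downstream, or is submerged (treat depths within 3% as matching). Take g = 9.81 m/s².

Fr₁ = V₁/√(g·y₁) = 6.850/√(9.81×0.2643) = 4.254.
Bélanger equation: y₂/y₁ = ½[√(1 + 8Fr₁²) − 1] = ½[√145.78 − 1] = 5.537.
y₂ = 5.537 × 0.2643 = 1.463 m.
Tailwater y_tw = 1.668 m: y_tw > y₂, so the jump is submerged.

y₂ = 1.463 m; the jump is submerged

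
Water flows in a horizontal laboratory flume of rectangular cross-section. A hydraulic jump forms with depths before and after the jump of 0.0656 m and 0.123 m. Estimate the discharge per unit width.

For a rectangular channel the momentum equation gives q² = ½·g·y₁·y₂·(y₁ + y₂) = ½×9.81×0.0656×0.123×0.189 = 0.00746.
q = √0.00746 = 0.0864 m²/s.

q = 0.0864 m²/s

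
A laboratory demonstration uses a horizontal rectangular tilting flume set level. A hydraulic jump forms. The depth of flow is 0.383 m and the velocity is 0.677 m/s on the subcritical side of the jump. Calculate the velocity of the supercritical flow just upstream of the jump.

V₁ = 3.34 m/s

Fr₂ = V₂/√(g·y₂) = 0.677/√(9.81×0.383) = 0.349.
Applying the sequent-depth relation in reverse, y₁/y₂ = ½[√(1 + 8Fr₂²) − 1] = ½[√1.976 − 1] = 0.203.
y₁ = 0.203 × 0.383 = 0.0777 m.
V₁ = q/y₁ = 0.259/0.0777 = 3.34 m/s.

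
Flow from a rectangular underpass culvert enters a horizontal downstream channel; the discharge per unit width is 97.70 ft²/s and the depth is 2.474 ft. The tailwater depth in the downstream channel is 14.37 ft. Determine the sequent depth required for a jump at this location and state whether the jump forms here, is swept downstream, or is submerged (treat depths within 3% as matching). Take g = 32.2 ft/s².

V₁ = q/y₁ = 97.70/2.474 = 39.49 ft/s. Fr₁ = V₁/√(g·y₁) = 39.49/√(32.2×2.474) = 4.425.
Bélanger equation: y₂/y₁ = ½[√(1 + 8Fr₁²) − 1] = ½[√157.61 − 1] = 5.777.
y₂ = 5.777 × 2.474 = 14.29 ft.
Tailwater y_tw = 14.37 ft: y_tw ≈ y₂, so the jump forms here.

y₂ = 14.29 ft; the jump forms here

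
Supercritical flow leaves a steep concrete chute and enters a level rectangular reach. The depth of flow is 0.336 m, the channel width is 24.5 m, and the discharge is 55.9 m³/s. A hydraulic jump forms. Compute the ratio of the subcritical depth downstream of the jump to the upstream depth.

q = Q/b = 55.9/24.5 = 2.28 m²/s; V₁ = q/y₁ = 6.79 m/s. Fr₁ = V₁/√(g·y₁) = 3.74.
Sequent-depth ratio: y₂/y₁ = ½[√(1 + 8Fr₁²) − 1] = ½[√112.9 − 1] = 4.81.

y₂/y₁ = 4.81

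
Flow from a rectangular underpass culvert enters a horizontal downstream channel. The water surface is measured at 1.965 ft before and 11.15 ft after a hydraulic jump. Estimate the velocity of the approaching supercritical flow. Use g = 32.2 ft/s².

V₁ = 34.61 ft/s

For a rectangular channel the momentum equation gives q² = ½·g·y₁·y₂·(y₁ + y₂) = ½×32.2×1.965×11.15×13.12 = 4626.
q = √4626 = 68.02 ft²/s.
V₁ = q/y₁ = 68.02/1.965 = 34.61 ft/s.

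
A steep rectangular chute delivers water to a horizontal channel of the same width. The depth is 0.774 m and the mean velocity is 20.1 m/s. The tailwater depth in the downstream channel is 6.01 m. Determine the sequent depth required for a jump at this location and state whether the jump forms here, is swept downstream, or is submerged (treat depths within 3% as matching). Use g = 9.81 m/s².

Fr₁ = V₁/√(g·y₁) = 20.1/√(9.81×0.774) = 7.29.
From the momentum equation for a rectangular channel, y₂/y₁ = ½[√(1 + 8Fr₁²) − 1] = ½[√426.7 − 1] = 9.83.
y₂ = 9.83 × 0.774 = 7.61 m.
Tailwater y_tw = 6.01 m: y_tw < y₂, so the jump is swept downstream.

y₂ = 7.61 m; the jump is swept downstream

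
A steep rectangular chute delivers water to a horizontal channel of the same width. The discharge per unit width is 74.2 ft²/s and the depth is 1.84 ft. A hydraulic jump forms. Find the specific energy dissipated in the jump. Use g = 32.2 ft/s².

V₁ = q/y₁ = 74.2/1.84 = 40.3 ft/s. Fr₁ = V₁/√(g·y₁) = 40.3/√(32.2×1.84) = 5.24.
Bélanger equation: y₂/y₁ = ½[√(1 + 8Fr₁²) − 1] = ½[√220.6 − 1] = 6.93.
y₂ = 6.93 × 1.84 = 12.7 ft.
V₂ = q/y₂ = 74.2/12.7 = 5.82 ft/s. E₁ = y₁ + V₁²/2g = 27.1 ft; E₂ = y₂ + V₂²/2g = 13.3 ft. ΔE = E₁ − E₂ = 13.8 ft.

ΔE = 13.8 ft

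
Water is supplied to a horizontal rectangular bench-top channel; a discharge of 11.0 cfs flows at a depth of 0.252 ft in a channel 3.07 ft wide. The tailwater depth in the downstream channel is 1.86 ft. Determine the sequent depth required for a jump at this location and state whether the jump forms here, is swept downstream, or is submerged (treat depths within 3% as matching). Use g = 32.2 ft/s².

y₂ = 1.66 ft; the jump is submerged

q = Q/b = 11.0/3.07 = 3.58 ft²/s; V₁ = q/y₁ = 14.2 ft/s. Fr₁ = V₁/√(g·y₁) = 4.99.
From the momentum equation for a rectangular channel, y₂/y₁ = ½[√(1 + 8Fr₁²) − 1] = ½[√200.3 − 1] = 6.58.
y₂ = 6.58 × 0.252 = 1.66 ft.
Tailwater y_tw = 1.86 ft: y_tw > y₂, so the jump is submerged.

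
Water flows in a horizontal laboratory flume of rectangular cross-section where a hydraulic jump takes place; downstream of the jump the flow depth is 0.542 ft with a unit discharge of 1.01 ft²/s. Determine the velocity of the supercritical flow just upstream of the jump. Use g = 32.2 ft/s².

V₂ = q/y₂ = 1.01/0.542 = 1.86 ft/s; Fr₂ = V₂/√(g·y₂) = 0.446.
Since the conjugate-depth ratio holds either way, y₁/y₂ = ½[√(1 + 8Fr₂²) − 1] = ½[√2.592 − 1] = 0.305.
y₁ = 0.305 × 0.542 = 0.165 ft.
V₁ = q/y₁ = 1.01/0.165 = 6.11 ft/s.

V₁ = 6.11 ft/s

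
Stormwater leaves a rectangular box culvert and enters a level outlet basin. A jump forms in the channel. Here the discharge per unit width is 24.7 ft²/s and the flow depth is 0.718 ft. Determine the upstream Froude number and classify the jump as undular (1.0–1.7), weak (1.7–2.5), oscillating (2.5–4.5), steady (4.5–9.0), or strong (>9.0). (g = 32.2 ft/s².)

Fr₁ = 7.15; steady jump

V₁ = q/y₁ = 24.7/0.718 = 34.4 ft/s. Fr₁ = V₁/√(g·y₁) = 34.4/√(32.2×0.718) = 7.15.
Fr₁ = 7.15 lies in the steady range.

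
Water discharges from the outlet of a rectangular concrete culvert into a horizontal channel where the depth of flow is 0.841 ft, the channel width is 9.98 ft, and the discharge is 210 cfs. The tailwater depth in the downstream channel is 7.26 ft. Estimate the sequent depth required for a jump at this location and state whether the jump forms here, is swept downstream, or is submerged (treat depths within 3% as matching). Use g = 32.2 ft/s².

y₂ = 5.31 ft; the jump is submerged

q = Q/b = 210/9.98 = 21.0 ft²/s; V₁ = q/y₁ = 25.0 ft/s. Fr₁ = V₁/√(g·y₁) = 4.81.
Bélanger equation: y₂/y₁ = ½[√(1 + 8Fr₁²) − 1] = ½[√185.9 − 1] = 6.32.
y₂ = 6.32 × 0.841 = 5.31 ft.
Tailwater y_tw = 7.26 ft: y_tw > y₂, so the jump is submerged.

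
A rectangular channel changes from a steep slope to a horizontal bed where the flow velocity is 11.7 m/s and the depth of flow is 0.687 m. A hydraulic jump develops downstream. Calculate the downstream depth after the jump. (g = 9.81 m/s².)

y₂ = 4.05 m

Fr₁ = V₁/√(g·y₁) = 11.7/√(9.81×0.687) = 4.51.
Bélanger equation: y₂/y₁ = ½[√(1 + 8Fr₁²) − 1] = ½[√163.5 − 1] = 5.89.
y₂ = 5.89 × 0.687 = 4.05 m.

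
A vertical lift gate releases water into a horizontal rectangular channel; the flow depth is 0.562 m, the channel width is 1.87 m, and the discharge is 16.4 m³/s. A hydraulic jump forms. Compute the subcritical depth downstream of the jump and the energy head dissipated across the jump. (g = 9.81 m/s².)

y₂ = 5.01 m; ΔE = 7.81 m

q = Q/b = 16.4/1.87 = 8.77 m²/s; V₁ = q/y₁ = 15.6 m/s. Fr₁ = V₁/√(g·y₁) = 6.65.
Conjugate-depth relation: y₂/y₁ = ½[√(1 + 8Fr₁²) − 1] = ½[√354.4 − 1] = 8.91.
y₂ = 8.91 × 0.562 = 5.01 m.
V₂ = q/y₂ = 8.77/5.01 = 1.75 m/s. E₁ = y₁ + V₁²/2g = 13.0 m; E₂ = y₂ + V₂²/2g = 5.16 m. ΔE = E₁ − E₂ = 7.81 m.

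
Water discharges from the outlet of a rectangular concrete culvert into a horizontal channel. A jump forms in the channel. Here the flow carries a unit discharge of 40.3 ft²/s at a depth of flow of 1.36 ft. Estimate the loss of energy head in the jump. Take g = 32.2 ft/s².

V₁ = q/y₁ = 40.3/1.36 = 29.6 ft/s. Fr₁ = V₁/√(g·y₁) = 29.6/√(32.2×1.36) = 4.48.
Conjugate-depth relation: y₂/y₁ = ½[√(1 + 8Fr₁²) − 1] = ½[√161.4 − 1] = 5.85.
y₂ = 5.85 × 1.36 = 7.96 ft.
Head loss: ΔE = (y₂ − y₁)³/(4y₁y₂) = (7.96 − 1.36)³/(4×1.36×7.96) = 287/43.3 = 6.64 ft.

ΔE = 6.64 ft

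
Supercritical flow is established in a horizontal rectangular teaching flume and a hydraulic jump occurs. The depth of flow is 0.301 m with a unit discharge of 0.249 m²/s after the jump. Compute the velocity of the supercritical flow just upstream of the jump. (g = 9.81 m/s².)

V₂ = q/y₂ = 0.249/0.301 = 0.827 m/s; Fr₂ = V₂/√(g·y₂) = 0.481.
From the momentum equation (using Fr₂), y₁/y₂ = ½[√(1 + 8Fr₂²) − 1] = ½[√2.854 − 1] = 0.345.
y₁ = 0.345 × 0.301 = 0.104 m.
V₁ = q/y₁ = 0.249/0.104 = 2.40 m/s.

V₁ = 2.40 m/s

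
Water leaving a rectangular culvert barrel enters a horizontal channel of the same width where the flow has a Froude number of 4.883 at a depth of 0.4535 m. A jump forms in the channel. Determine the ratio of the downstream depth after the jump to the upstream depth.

y₂/y₁ = 6.424

Fr₁ = 4.883 (given).
Bélanger equation: y₂/y₁ = ½[√(1 + 8Fr₁²) − 1] = ½[√191.75 − 1] = 6.424.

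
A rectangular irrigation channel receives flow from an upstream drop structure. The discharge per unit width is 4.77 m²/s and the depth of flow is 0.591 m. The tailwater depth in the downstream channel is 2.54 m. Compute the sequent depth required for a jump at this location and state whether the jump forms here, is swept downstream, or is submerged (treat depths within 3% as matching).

V₁ = q/y₁ = 4.77/0.591 = 8.07 m/s. Fr₁ = V₁/√(g·y₁) = 8.07/√(9.81×0.591) = 3.35.
Bélanger equation: y₂/y₁ = ½[√(1 + 8Fr₁²) − 1] = ½[√90.89 − 1] = 4.27.
y₂ = 4.27 × 0.591 = 2.52 m.
Tailwater y_tw = 2.54 m: y_tw ≈ y₂, so the jump forms here.

y₂ = 2.52 m; the jump forms here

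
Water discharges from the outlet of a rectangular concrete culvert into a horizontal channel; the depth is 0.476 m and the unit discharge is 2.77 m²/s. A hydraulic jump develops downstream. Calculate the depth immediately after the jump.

y₂ = 1.59 m

V₁ = q/y₁ = 2.77/0.476 = 5.82 m/s. Fr₁ = V₁/√(g·y₁) = 5.82/√(9.81×0.476) = 2.69.
Bélanger equation: y₂/y₁ = ½[√(1 + 8Fr₁²) − 1] = ½[√59.02 − 1] = 3.34.
y₂ = 3.34 × 0.476 = 1.59 m.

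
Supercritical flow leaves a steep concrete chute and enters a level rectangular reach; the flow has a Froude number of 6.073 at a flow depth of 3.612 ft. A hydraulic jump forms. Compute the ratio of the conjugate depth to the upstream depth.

y₂/y₁ = 8.103

Fr₁ = 6.073 (given).
By Bélanger, y₂/y₁ = ½[√(1 + 8Fr₁²) − 1] = ½[√296.05 − 1] = 8.103.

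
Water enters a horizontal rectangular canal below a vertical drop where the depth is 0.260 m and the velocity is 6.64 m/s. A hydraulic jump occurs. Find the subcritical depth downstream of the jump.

Fr₁ = V₁/√(g·y₁) = 6.64/√(9.81×0.260) = 4.16.
Conjugate-depth relation: y₂/y₁ = ½[√(1 + 8Fr₁²) − 1] = ½[√139.3 − 1] = 5.40.
y₂ = 5.40 × 0.260 = 1.40 m.

y₂ = 1.40 m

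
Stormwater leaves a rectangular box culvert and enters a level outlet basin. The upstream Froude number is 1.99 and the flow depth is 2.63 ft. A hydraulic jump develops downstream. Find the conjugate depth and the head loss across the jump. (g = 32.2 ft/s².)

Fr₁ = 1.99 (given).
Bélanger equation: y₂/y₁ = ½[√(1 + 8Fr₁²) − 1] = ½[√32.68 − 1] = 2.36.
y₂ = 2.36 × 2.63 = 6.20 ft.
V₁ = Fr₁·√(g·y₁) = 1.99×√(32.2×2.63) = 18.3 ft/s; q = V₁·y₁ = 48.2 ft²/s. V₂ = q/y₂ = 48.2/6.20 = 7.77 ft/s. E₁ = y₁ + V₁²/2g = 7.84 ft; E₂ = y₂ + V₂²/2g = 7.14 ft. ΔE = E₁ − E₂ = 0.699 ft.

y₂ = 6.20 ft; ΔE = 0.699 ft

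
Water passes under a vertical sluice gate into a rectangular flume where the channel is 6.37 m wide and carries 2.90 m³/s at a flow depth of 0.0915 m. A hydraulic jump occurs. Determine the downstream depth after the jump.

q = Q/b = 2.90/6.37 = 0.455 m²/s; V₁ = q/y₁ = 4.98 m/s. Fr₁ = V₁/√(g·y₁) = 5.25.
Bélanger equation: y₂/y₁ = ½[√(1 + 8Fr₁²) − 1] = ½[√221.6 − 1] = 6.94.
y₂ = 6.94 × 0.0915 = 0.635 m.

y₂ = 0.635 m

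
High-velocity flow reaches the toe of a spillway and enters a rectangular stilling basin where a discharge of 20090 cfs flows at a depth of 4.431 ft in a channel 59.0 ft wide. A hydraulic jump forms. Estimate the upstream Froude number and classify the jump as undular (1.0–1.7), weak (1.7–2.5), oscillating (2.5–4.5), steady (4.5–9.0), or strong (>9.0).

Fr₁ = 6.434; steady jump

q = Q/b = 20090/59.0 = 340.5 ft²/s; V₁ = q/y₁ = 76.85 ft/s. Fr₁ = V₁/√(g·y₁) = 6.434.
Fr₁ = 6.434 lies in the steady range.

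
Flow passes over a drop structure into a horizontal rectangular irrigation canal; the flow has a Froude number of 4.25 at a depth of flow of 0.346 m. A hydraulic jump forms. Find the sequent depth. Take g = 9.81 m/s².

y₂ = 1.91 m

Fr₁ = 4.25 (given).
Conjugate-depth relation: y₂/y₁ = ½[√(1 + 8Fr₁²) − 1] = ½[√145.5 − 1] = 5.53.
y₂ = 5.53 × 0.346 = 1.91 m.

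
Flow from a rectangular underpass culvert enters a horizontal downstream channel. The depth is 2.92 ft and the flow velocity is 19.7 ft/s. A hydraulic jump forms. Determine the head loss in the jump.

ΔE = 0.858 ft

Fr₁ = V₁/√(g·y₁) = 19.7/√(32.2×2.92) = 2.03.
Conjugate-depth relation: y₂/y₁ = ½[√(1 + 8Fr₁²) − 1] = ½[√34.02 − 1] = 2.42.
y₂ = 2.42 × 2.92 = 7.06 ft.
q = V₁·y₁ = 19.7 × 2.92 = 57.5 ft²/s. V₂ = q/y₂ = 57.5/7.06 = 8.15 ft/s. E₁ = y₁ + V₁²/2g = 8.95 ft; E₂ = y₂ + V₂²/2g = 8.09 ft. ΔE = E₁ − E₂ = 0.858 ft.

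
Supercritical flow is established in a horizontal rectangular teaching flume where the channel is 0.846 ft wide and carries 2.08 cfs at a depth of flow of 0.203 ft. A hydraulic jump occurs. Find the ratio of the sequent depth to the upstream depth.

q = Q/b = 2.08/0.846 = 2.46 ft²/s; V₁ = q/y₁ = 12.1 ft/s. Fr₁ = V₁/√(g·y₁) = 4.74.
Bélanger equation: y₂/y₁ = ½[√(1 + 8Fr₁²) − 1] = ½[√180.5 − 1] = 6.22.

y₂/y₁ = 6.22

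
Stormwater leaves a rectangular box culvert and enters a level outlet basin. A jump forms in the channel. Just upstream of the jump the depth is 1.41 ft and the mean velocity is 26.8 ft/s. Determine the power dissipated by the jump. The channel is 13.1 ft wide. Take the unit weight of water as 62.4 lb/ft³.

P = 274 hp

Fr₁ = V₁/√(g·y₁) = 26.8/√(32.2×1.41) = 3.98.
Bélanger equation: y₂/y₁ = ½[√(1 + 8Fr₁²) − 1] = ½[√127.6 − 1] = 5.15.
y₂ = 5.15 × 1.41 = 7.26 ft.
Head loss: ΔE = (y₂ − y₁)³/(4y₁y₂) = (7.26 − 1.41)³/(4×1.41×7.26) = 200/40.9 = 4.88 ft.
q = V₁·y₁ = 26.8 × 1.41 = 37.8 ft²/s. Q = q·b = 37.8 × 13.1 = 495 cfs. P = γ·Q·ΔE/550 = 62.4 × 495 × 4.88 / 550 = 274 hp.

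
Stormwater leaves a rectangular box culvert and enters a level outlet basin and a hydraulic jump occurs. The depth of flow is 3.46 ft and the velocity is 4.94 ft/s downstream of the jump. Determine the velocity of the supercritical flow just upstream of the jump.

Fr₂ = V₂/√(g·y₂) = 4.94/√(32.2×3.46) = 0.468.
From the momentum equation (using Fr₂), y₁/y₂ = ½[√(1 + 8Fr₂²) − 1] = ½[√2.752 − 1] = 0.330.
y₁ = 0.330 × 3.46 = 1.14 ft.
V₁ = q/y₁ = 17.1/1.14 = 15.0 ft/s.

V₁ = 15.0 ft/s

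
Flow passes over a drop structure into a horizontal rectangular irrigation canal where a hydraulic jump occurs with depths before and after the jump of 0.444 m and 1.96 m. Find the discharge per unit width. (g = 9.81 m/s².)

For a rectangular channel the momentum equation gives q² = ½·g·y₁·y₂·(y₁ + y₂) = ½×9.81×0.444×1.96×2.40 = 10.3.
q = √10.3 = 3.20 m²/s.

q = 3.20 m²/s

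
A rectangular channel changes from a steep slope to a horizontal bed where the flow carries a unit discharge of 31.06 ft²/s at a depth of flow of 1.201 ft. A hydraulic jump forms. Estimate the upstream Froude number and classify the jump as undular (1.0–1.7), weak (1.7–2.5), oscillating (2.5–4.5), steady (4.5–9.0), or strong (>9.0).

Fr₁ = 4.159; oscillating jump

V₁ = q/y₁ = 31.06/1.201 = 25.86 ft/s. Fr₁ = V₁/√(g·y₁) = 25.86/√(32.2×1.201) = 4.159.
Fr₁ = 4.159 lies in the oscillating range.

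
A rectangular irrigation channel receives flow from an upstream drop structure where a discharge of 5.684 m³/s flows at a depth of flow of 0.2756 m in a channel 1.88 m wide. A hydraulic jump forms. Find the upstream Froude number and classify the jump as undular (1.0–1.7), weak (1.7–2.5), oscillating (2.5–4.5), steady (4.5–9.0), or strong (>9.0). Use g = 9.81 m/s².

Fr₁ = 6.672; steady jump

q = Q/b = 5.684/1.88 = 3.023 m²/s; V₁ = q/y₁ = 10.97 m/s. Fr₁ = V₁/√(g·y₁) = 6.672.
Fr₁ = 6.672 lies in the steady range.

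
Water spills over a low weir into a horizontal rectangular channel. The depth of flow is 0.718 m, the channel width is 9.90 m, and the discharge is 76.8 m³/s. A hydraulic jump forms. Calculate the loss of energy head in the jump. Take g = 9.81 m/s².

q = Q/b = 76.8/9.90 = 7.76 m²/s; V₁ = q/y₁ = 10.8 m/s. Fr₁ = V₁/√(g·y₁) = 4.07.
Conjugate-depth relation: y₂/y₁ = ½[√(1 + 8Fr₁²) − 1] = ½[√133.6 − 1] = 5.28.
y₂ = 5.28 × 0.718 = 3.79 m.
Head loss: ΔE = (y₂ − y₁)³/(4y₁y₂) = (3.79 − 0.718)³/(4×0.718×3.79) = 29.0/10.9 = 2.66 m.

ΔE = 2.66 m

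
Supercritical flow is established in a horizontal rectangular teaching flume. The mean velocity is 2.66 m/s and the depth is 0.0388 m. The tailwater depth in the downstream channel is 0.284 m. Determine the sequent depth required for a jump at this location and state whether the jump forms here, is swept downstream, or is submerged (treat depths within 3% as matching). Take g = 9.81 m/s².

y₂ = 0.218 m; the jump is submerged

Fr₁ = V₁/√(g·y₁) = 2.66/√(9.81×0.0388) = 4.31.
By Bélanger, y₂/y₁ = ½[√(1 + 8Fr₁²) − 1] = ½[√149.7 − 1] = 5.62.
y₂ = 5.62 × 0.0388 = 0.218 m.
Tailwater y_tw = 0.284 m: y_tw > y₂, so the jump is submerged.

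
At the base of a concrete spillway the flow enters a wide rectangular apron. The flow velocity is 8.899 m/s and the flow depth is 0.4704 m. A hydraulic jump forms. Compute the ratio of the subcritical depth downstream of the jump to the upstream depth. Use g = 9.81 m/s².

Fr₁ = V₁/√(g·y₁) = 8.899/√(9.81×0.4704) = 4.143.
Sequent-depth ratio: y₂/y₁ = ½[√(1 + 8Fr₁²) − 1] = ½[√138.29 − 1] = 5.380.

y₂/y₁ = 5.380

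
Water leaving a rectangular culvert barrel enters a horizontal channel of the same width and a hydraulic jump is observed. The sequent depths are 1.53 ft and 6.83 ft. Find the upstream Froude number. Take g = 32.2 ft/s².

Fr₁ = 3.49

For a rectangular channel the momentum equation gives q² = ½·g·y₁·y₂·(y₁ + y₂) = ½×32.2×1.53×6.83×8.36 = 1407.
q = √1407 = 37.5 ft²/s.
V₁ = q/y₁ = 24.5 ft/s; Fr₁ = V₁/√(g·y₁) = 3.49.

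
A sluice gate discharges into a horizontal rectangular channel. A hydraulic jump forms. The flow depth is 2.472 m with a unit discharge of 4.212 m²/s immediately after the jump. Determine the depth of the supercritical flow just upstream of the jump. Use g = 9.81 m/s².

y₁ = 0.4934 m

V₂ = q/y₂ = 4.212/2.472 = 1.704 m/s; Fr₂ = V₂/√(g·y₂) = 0.3460.
Applying the sequent-depth relation in reverse, y₁/y₂ = ½[√(1 + 8Fr₂²) − 1] = ½[√1.9578 − 1] = 0.1996.
y₁ = 0.1996 × 2.472 = 0.4934 m.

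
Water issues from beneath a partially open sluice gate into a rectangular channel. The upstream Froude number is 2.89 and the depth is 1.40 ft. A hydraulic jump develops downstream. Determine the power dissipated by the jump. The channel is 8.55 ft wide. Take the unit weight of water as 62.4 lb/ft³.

Fr₁ = 2.89 (given).
From the momentum equation for a rectangular channel, y₂/y₁ = ½[√(1 + 8Fr₁²) − 1] = ½[√67.82 − 1] = 3.62.
y₂ = 3.62 × 1.40 = 5.06 ft.
V₁ = Fr₁·√(g·y₁) = 2.89×√(32.2×1.40) = 19.4 ft/s; q = V₁·y₁ = 27.2 ft²/s. V₂ = q/y₂ = 27.2/5.06 = 5.36 ft/s. E₁ = y₁ + V₁²/2g = 7.25 ft; E₂ = y₂ + V₂²/2g = 5.51 ft. ΔE = E₁ − E₂ = 1.74 ft.
Q = q·b = 27.2 × 8.55 = 232 cfs. P = γ·Q·ΔE/550 = 62.4 × 232 × 1.74 / 550 = 45.7 hp.

P = 45.7 hp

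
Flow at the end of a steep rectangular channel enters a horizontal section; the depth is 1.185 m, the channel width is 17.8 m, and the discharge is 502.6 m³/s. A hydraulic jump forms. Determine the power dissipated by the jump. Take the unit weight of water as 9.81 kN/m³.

P = 92008 kW

q = Q/b = 502.6/17.8 = 28.24 m²/s; V₁ = q/y₁ = 23.83 m/s. Fr₁ = V₁/√(g·y₁) = 6.989.
From the momentum equation for a rectangular channel, y₂/y₁ = ½[√(1 + 8Fr₁²) − 1] = ½[√391.72 − 1] = 9.396.
y₂ = 9.396 × 1.185 = 11.13 m.
V₂ = q/y₂ = 28.24/11.13 = 2.536 m/s. E₁ = y₁ + V₁²/2g = 30.12 m; E₂ = y₂ + V₂²/2g = 11.46 m. ΔE = E₁ − E₂ = 18.66 m.
P = γ·Q·ΔE = 9.81 × 502.6 × 18.66 = 92008 kW.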